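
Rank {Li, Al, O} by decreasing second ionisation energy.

Consider each +1 ion: Li⁺ is the bare [He] core; Al⁺ still has 2 valence electrons; O⁺ still has 5 valence electrons.
Pulling an electron out of a noble-gas core costs far more than removing a remaining valence electron, so Li sits at the high end of IE_2.
Valence configurations: Al⁺ [Ne]3s², O⁺ [He]2s²2p³.
Tabulated IE_2 (kJ/mol): Li 7298, Al 1817, O 3388.
So the second ionization energies run Al < O < Li.

Li, O, Al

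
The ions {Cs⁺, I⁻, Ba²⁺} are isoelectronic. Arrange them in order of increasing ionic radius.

All of these have 54 electrons, so size is governed by nuclear charge alone: the more protons, the stronger the pull on the same electron cloud, and the smaller the ion.
Nuclear charges: Ba²⁺ (Z=56), Cs⁺ (Z=55), I⁻ (Z=53).
Smallest to largest: Ba²⁺ < Cs⁺ < I⁻.

Ba²⁺ < Cs⁺ < I⁻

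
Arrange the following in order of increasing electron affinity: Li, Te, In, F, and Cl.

In < Li < Te < F < Cl

Atoms with high Z_eff and room in the valence shell (especially the halogens) have the most exothermic electron affinities.
Neither a single period nor a single group — weigh both effects.
Li > In: the two effects oppose for this pair; the down-group effect wins (60 vs 29 kJ/mol).
Te > Li: the two effects oppose for this pair; the across-period effect wins (190 vs 60 kJ/mol).
F > Te: relative to Te, both the across-period and down-group shifts push F's electron affinity up.
Cl > F: this pair runs against the simple trend — see the exception note.
Note the exception: Cl has a higher electron affinity than F, contrary to the simple trend — F's small 2p subshell makes the incoming electron feel strong e⁻–e⁻ repulsion, so Cl actually releases more energy on gaining an electron.
Approximate values (kJ/mol): Li 60, F 328, Cl 349, In 29, Te 190.
So from lowest to highest: In < Li < Te < F < Cl.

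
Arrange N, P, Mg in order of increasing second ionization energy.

Mg < P < N

IE_2 is the cost of taking one more electron from the +1 cation: N⁺ still has 4 valence electrons; P⁺ still has 4 valence electrons; Mg⁺ still has 1 valence electron.
All are still removing valence electrons, so compare the +1 ions as you would atoms: IE_2 generally rises across a period (higher Z_eff) and falls down a group (larger shell), subject to the usual subshell exceptions.
Valence configurations: N⁺ [He]2s²2p², P⁺ [Ne]3s²3p², Mg⁺ [Ne]3s¹.
The numbers (kJ/mol): N 2856, P 1907, Mg 1451.
Putting it together, IE_2: Mg < P < N.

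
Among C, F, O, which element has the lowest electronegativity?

C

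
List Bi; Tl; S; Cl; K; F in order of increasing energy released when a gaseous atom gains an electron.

Tl, K, Bi, S, F, Cl

F is in period 2, group 17; S is in period 3, group 16; Cl is in period 3, group 17; K is in period 4, group 1; Tl is in period 6, group 13; Bi is in period 6, group 15.
Atoms with high Z_eff and room in the valence shell (especially the halogens) have the most exothermic electron affinities.
Here both period and group differ, so the two effects have to be weighed against each other.
K > Tl: period and group pull opposite ways; the down-group shift dominates (48 vs 19 kJ/mol).
Bi > K: the two effects oppose for this pair; the across-period effect wins (91 vs 48 kJ/mol).
S > Bi: relative to Bi, both the across-period and down-group shifts push S's electron affinity up.
F > S: both effects reinforce here, so F is clearly the higher of the two.
Cl > F: this pair runs against the simple trend — see the exception note.
Note the exception: Cl has a higher electron affinity than F, contrary to the simple trend — F's small 2p subshell makes the incoming electron feel strong e⁻–e⁻ repulsion, so Cl actually releases more energy on gaining an electron.
Tabulated electron affinity (kJ/mol): F 328, S 200, Cl 349, K 48, Tl 19, Bi 91.
So from lowest to highest: Tl < K < Bi < S < F < Cl.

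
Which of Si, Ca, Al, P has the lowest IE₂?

Ca

IE_2 is the cost of taking one more electron from the +1 cation: Si⁺ still has 3 valence electrons; Ca⁺ still has 1 valence electron; Al⁺ still has 2 valence electrons; P⁺ still has 4 valence electrons.
All are still removing valence electrons, so compare the +1 ions as you would atoms: IE_2 generally rises across a period (higher Z_eff) and falls down a group (larger shell), subject to the usual subshell exceptions.
Valence configurations: Si⁺ [Ne]3s²3p¹, Ca⁺ [Ar]4s¹, Al⁺ [Ne]3s², P⁺ [Ne]3s²3p².
Si⁺ loses a lone 3p electron whereas Al⁺ must break into a filled 3s² pair, so IE_2(Al) > IE_2(Si) even though Si has the higher nuclear charge.
The numbers (kJ/mol): Si 1577, Ca 1145, Al 1817, P 1907.
Putting it together, IE_2: Ca < Si < Al < P.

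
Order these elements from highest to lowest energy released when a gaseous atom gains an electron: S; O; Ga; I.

Electron affinity generally becomes more exothermic across a period toward the halogens and less exothermic down a group.
These span different periods and groups, so the two trends combine.
O > Ga: relative to Ga, both the across-period and down-group shifts push O's electron affinity up.
S > O: this pair runs against the simple trend — see the exception note.
I > S: period and group pull opposite ways; the across-period shift dominates (295 vs 200 kJ/mol).
Note the exception: S has a higher electron affinity than O, contrary to the simple trend — the compact 2p subshell of O repels the added electron more than S's larger 3p does.
Approximate values (kJ/mol): O 141, S 200, Ga 29, I 295.
So from highest to lowest: I > S > O > Ga.

I > S > O > Ga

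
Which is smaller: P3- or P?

Forming P3- adds 3 electrons to P. More electron–electron repulsion in the same shell, with unchanged nuclear charge, lets the cloud expand.
An anion is larger than its parent atom: P3- > P.

P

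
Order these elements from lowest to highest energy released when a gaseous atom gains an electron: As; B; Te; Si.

B < As < Si < Te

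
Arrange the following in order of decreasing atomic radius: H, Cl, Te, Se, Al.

Atomic radius shrinks across a period as nuclear charge pulls the same shell inward, and grows down a group as new shells are added.
Here both period and group differ, so the two effects have to be weighed against each other.
Cl > H: the two effects oppose for this pair; the down-group effect wins (99 vs 32 pm).
Se > Cl: both effects reinforce here, so Se is clearly the larger of the two.
Al > Se: period and group pull opposite ways; the across-period shift dominates (126 vs 116 pm).
Te > Al: the two effects oppose for this pair; the down-group effect wins (136 vs 126 pm).
Tabulated atomic radius (pm): H 32, Al 126, Cl 99, Se 116, Te 136.
So from largest to smallest: Te > Al > Se > Cl > H.

Te, Al, Se, Cl, H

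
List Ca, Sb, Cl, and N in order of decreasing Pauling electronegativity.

Cl, N, Sb, Ca

N is in period 2, group 15; Cl is in period 3, group 17; Ca is in period 4, group 2; Sb is in period 5, group 15.
Atoms toward the upper right of the periodic table pull bonding electrons most strongly.
Here both period and group differ, so the two effects have to be weighed against each other.
Sb > Ca: the two effects oppose for this pair; the across-period effect wins (2.05 vs 1.00).
N > Sb: N sits above Sb in group 15, so the down-group effect alone puts N higher.
Cl > N: period and group pull opposite ways; the across-period shift dominates (3.16 vs 3.04).
For reference (Pauling): N 3.04, Cl 3.16, Ca 1.00, Sb 2.05.
So from highest to lowest: Cl > N > Sb > Ca.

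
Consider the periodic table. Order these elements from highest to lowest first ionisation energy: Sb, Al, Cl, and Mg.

Cl > Sb > Mg > Al

Mg is in period 3, group 2; Al is in period 3, group 13; Cl is in period 3, group 17; Sb is in period 5, group 15.
IE₁ increases left→right with effective nuclear charge and decreases top→bottom as the valence shell moves farther out.
Neither a single period nor a single group — weigh both effects.
Mg > Al: this pair runs against the simple trend — see the exception note.
Sb > Mg: the two effects oppose for this pair; the across-period effect wins (831 vs 738 kJ/mol).
Cl > Sb: relative to Sb, both the across-period and down-group shifts push Cl's first ionization energy up.
Note the exception: Mg has a higher first ionization energy than Al, contrary to the simple trend — Al's single 3p electron is easier to remove than one from Mg's filled 3s².
Tabulated first ionization energy (kJ/mol): Mg 738, Al 578, Cl 1251, Sb 831.
So from highest to lowest: Cl > Sb > Mg > Al.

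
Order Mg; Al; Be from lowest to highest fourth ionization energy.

Mg < Al < Be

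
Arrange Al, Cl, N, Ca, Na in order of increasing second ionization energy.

Ca < Al < Cl < N < Na

Consider each +1 ion: Al⁺ still has 2 valence electrons; Cl⁺ still has 6 valence electrons; N⁺ still has 4 valence electrons; Ca⁺ still has 1 valence electron; Na⁺ is the bare [Ne] core.
Breaking into a closed-shell core is much more expensive than removing a leftover valence electron — Na has the largest IE_2 here.
Valence configurations: Al⁺ [Ne]3s², Cl⁺ [Ne]3s²3p⁴, N⁺ [He]2s²2p², Ca⁺ [Ar]4s¹.
Tabulated IE_2 (kJ/mol): Al 1817, Cl 2298, N 2856, Ca 1145, Na 4562.
Putting it together, IE_2: Ca < Al < Cl < N < Na.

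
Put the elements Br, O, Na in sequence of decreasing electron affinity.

Br > O > Na

O is in period 2, group 16; Na is in period 3, group 1; Br is in period 4, group 17.
EA tends to increase across a period and decrease down a group, though the pattern is less regular than for IE or radius.
Here both period and group differ, so the two effects have to be weighed against each other.
O > Na: relative to Na, both the across-period and down-group shifts push O's electron affinity up.
Br > O: the two effects oppose for this pair; the across-period effect wins (325 vs 141 kJ/mol).
Tabulated electron affinity (kJ/mol): O 141, Na 53, Br 325.
So from highest to lowest: Br > O > Na.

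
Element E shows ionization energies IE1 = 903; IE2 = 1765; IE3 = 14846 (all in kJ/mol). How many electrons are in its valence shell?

2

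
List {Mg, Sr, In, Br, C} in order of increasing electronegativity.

Sr < Mg < In < C < Br

C is in period 2, group 14; Mg is in period 3, group 2; Br is in period 4, group 17; Sr is in period 5, group 2; In is in period 5, group 13.
EN rises left→right (higher Z_eff, smaller atoms) and falls top→bottom (larger, more shielded atoms).
Neither a single period nor a single group — weigh both effects.
Mg > Sr: they share group 2; the group trend gives Mg the larger value.
In > Mg: period and group pull opposite ways; the across-period shift dominates (1.78 vs 1.31).
C > In: relative to In, both the across-period and down-group shifts push C's electronegativity up.
Br > C: period and group pull opposite ways; the across-period shift dominates (2.96 vs 2.55).
For reference (Pauling): C 2.55, Mg 1.31, Br 2.96, Sr 0.95, In 1.78.
So from lowest to highest: Sr < Mg < In < C < Br.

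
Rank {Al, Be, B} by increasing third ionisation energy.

Al < B < Be

IE_3 is the cost of taking one more electron from the +2 cation: Al²⁺ still has 1 valence electron; Be²⁺ is the bare [He] core; B²⁺ still has 1 valence electron.
Pulling an electron out of a noble-gas core costs far more than removing a remaining valence electron, so Be sits at the high end of IE_3.
Valence configurations: Al²⁺ [Ne]3s¹, B²⁺ [He]2s¹.
Tabulated IE_3 (kJ/mol): Al 2745, Be 14849, B 3660.
So the third ionization energies run Al < B < Be.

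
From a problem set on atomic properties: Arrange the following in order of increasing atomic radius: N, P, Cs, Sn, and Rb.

Moving right in a period, electrons are added to the same shell under a stronger nuclear pull, so atoms get smaller; moving down, a new shell is opened and atoms get larger.
These span different periods and groups, so the two trends combine.
P > N: P sits below N in group 15, so the down-group effect alone puts P larger.
Sn > P: relative to P, both the across-period and down-group shifts push Sn's atomic radius up.
Rb > Sn: both are in period 5; the period trend gives Rb the larger value.
Cs > Rb: Cs sits below Rb in group 1, so the down-group effect alone puts Cs larger.
For reference (pm): N 71, P 111, Rb 210, Sn 140, Cs 232.
So from smallest to largest: N < P < Sn < Rb < Cs.

N, P, Sn, Rb, Cs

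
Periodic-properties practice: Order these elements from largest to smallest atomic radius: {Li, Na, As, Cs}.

Cs > Na > Li > As

Li is in period 2, group 1; Na is in period 3, group 1; As is in period 4, group 15; Cs is in period 6, group 1.
Radius decreases left→right (rising Z_eff, same n) and increases top→bottom (higher n).
These span different periods and groups, so the two trends combine.
Li > As: period and group pull opposite ways; the across-period shift dominates (133 vs 121 pm).
Na > Li: Na sits below Li in group 1, so the down-group effect alone puts Na larger.
Cs > Na: they share group 1; the group trend gives Cs the larger value.
Tabulated atomic radius (pm): Li 133, Na 155, As 121, Cs 232.
So from largest to smallest: Cs > Na > Li > As.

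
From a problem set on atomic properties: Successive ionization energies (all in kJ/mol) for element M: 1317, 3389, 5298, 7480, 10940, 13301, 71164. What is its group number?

Look for the largest jump between consecutive ionization energies: IE7/IE6 ≈ 5.4, far larger than any earlier ratio.
That jump marks the point where a core electron is being removed. So the atom has 6 valence electrons.
A main-group element with 6 valence electrons is in group 16.

Group 16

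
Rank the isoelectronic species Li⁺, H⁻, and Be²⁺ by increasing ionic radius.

All of these have 2 electrons, so size is governed by nuclear charge alone: the more protons, the stronger the pull on the same electron cloud, and the smaller the ion.
Nuclear charges: Be²⁺ (Z=4), Li⁺ (Z=3), H⁻ (Z=1).
Smallest to largest: Be²⁺ < Li⁺ < H⁻.

Be²⁺, Li⁺, H⁻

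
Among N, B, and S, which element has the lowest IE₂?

The second ionization energy removes an electron from the +1 ion. For each element: N⁺ still has 4 valence electrons; B⁺ still has 2 valence electrons; S⁺ still has 5 valence electrons.
All are still removing valence electrons, so compare the +1 ions as you would atoms: IE_2 generally rises across a period (higher Z_eff) and falls down a group (larger shell), subject to the usual subshell exceptions.
Valence configurations: N⁺ [He]2s²2p², B⁺ [He]2s², S⁺ [Ne]3s²3p³.
The numbers (kJ/mol): N 2856, B 2427, S 2252.
So the second ionization energies run S < B < N.

S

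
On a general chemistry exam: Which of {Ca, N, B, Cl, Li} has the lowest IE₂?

Ca

The second ionization energy removes an electron from the +1 ion. For each element: Ca⁺ still has 1 valence electron; N⁺ still has 4 valence electrons; B⁺ still has 2 valence electrons; Cl⁺ still has 6 valence electrons; Li⁺ is the bare [He] core.
Core electrons are held far more tightly than valence electrons, so Li tops the IE_2 order.
Valence configurations: Ca⁺ [Ar]4s¹, N⁺ [He]2s²2p², B⁺ [He]2s², Cl⁺ [Ne]3s²3p⁴.
Approximate IE_2 values (kJ/mol): Ca 1145, N 2856, B 2427, Cl 2298, Li 7298.
Hence IE_2: Ca < Cl < B < N < Li.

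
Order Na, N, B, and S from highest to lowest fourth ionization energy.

The fourth ionization energy removes an electron from the +3 ion. For each element: Na³⁺ is already 2 electrons into the core; N³⁺ still has 2 valence electrons; B³⁺ is the bare [He] core; S³⁺ still has 3 valence electrons.
Breaking into a closed-shell core is much more expensive than removing a leftover valence electron — Na and B have the largest IE_4 here.
Valence configurations: N³⁺ [He]2s², S³⁺ [Ne]3s²3p¹.
Approximate IE_4 values (kJ/mol): Na 9543, N 7475, B 25026, S 4556.
So the fourth ionization energies run S < N < Na < B.

B > Na > N > S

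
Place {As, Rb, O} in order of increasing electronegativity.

Rb, As, O

O is in period 2, group 16; As is in period 4, group 15; Rb is in period 5, group 1.
Smaller atoms with higher effective nuclear charge are more electronegative.
These span different periods and groups, so the two trends combine.
As > Rb: relative to Rb, both the across-period and down-group shifts push As's electronegativity up.
O > As: both effects reinforce here, so O is clearly the higher of the two.
Tabulated electronegativity (Pauling): O 3.44, As 2.18, Rb 0.82.
So from lowest to highest: Rb < As < O.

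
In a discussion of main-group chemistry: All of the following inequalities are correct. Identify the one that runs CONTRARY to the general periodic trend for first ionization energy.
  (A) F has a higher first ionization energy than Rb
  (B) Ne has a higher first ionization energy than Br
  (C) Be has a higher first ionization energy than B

The general trend: first ionization energy increases across a period and decreases down a group.
(A) F (period 2, group 17) vs Rb (period 5, group 1): the stated order agrees with the simple trend.
(B) Ne (period 2, group 18) vs Br (period 4, group 17): the stated order agrees with the simple trend.
(C) Be (period 2, group 2) vs B (period 2, group 13): the stated order contradicts the simple trend.
The exception is (C): removing B's lone 2p electron is easier than breaking Be's filled 2s².

(C)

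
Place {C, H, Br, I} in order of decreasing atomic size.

Radius decreases left→right (rising Z_eff, same n) and increases top→bottom (higher n).
Neither a single period nor a single group — weigh both effects.
C > H: the two effects oppose for this pair; the down-group effect wins (75 vs 32 pm).
Br > C: period and group pull opposite ways; the down-group shift dominates (114 vs 75 pm).
I > Br: I sits below Br in group 17, so the down-group effect alone puts I larger.
Tabulated atomic radius (pm): H 32, C 75, Br 114, I 133.
So from largest to smallest: I > Br > C > H.

I > Br > C > H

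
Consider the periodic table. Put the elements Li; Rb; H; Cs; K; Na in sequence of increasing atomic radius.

Radius decreases left→right (rising Z_eff, same n) and increases top→bottom (higher n).
All are in group 1, so atomic radius increases down the group.
So from smallest to largest: H < Li < Na < K < Rb < Cs.

H < Li < Na < K < Rb < Cs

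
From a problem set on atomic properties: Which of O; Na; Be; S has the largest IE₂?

Na

Consider each +1 ion: O⁺ still has 5 valence electrons; Na⁺ is the bare [Ne] core; Be⁺ still has 1 valence electron; S⁺ still has 5 valence electrons.
Pulling an electron out of a noble-gas core costs far more than removing a remaining valence electron, so Na sits at the high end of IE_2.
Valence configurations: O⁺ [He]2s²2p³, Be⁺ [He]2s¹, S⁺ [Ne]3s²3p³.
Approximate IE_2 values (kJ/mol): O 3388, Na 4562, Be 1757, S 2252.
Overall IE_2 order: Be < S < O < Na.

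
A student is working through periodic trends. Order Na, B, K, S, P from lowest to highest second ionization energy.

IE_2 is the cost of taking one more electron from the +1 cation: Na⁺ is the bare [Ne] core; B⁺ still has 2 valence electrons; K⁺ is the bare [Ar] core; S⁺ still has 5 valence electrons; P⁺ still has 4 valence electrons.
Core electrons are held far more tightly than valence electrons, so K and Na top the IE_2 order.
Valence configurations: B⁺ [He]2s², S⁺ [Ne]3s²3p³, P⁺ [Ne]3s²3p².
Tabulated IE_2 (kJ/mol): Na 4562, B 2427, K 3052, S 2252, P 1907.
Hence IE_2: P < S < B < K < Na.

P < S < B < K < Na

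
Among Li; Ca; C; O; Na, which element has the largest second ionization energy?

Li

The second ionization energy removes an electron from the +1 ion. For each element: Li⁺ is the bare [He] core; Ca⁺ still has 1 valence electron; C⁺ still has 3 valence electrons; O⁺ still has 5 valence electrons; Na⁺ is the bare [Ne] core.
Core electrons are held far more tightly than valence electrons, so Na and Li top the IE_2 order.
Valence configurations: Ca⁺ [Ar]4s¹, C⁺ [He]2s²2p¹, O⁺ [He]2s²2p³.
Approximate IE_2 values (kJ/mol): Li 7298, Ca 1145, C 2353, O 3388, Na 4562.
Putting it together, IE_2: Ca < C < O < Na < Li.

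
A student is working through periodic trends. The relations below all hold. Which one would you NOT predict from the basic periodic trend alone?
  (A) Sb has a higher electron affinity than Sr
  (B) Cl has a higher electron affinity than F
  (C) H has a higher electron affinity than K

(B)

The general trend: electron affinity increases across a period and decreases down a group.
(A) Sb (period 5, group 15) vs Sr (period 5, group 2): the stated order agrees with the simple trend.
(B) Cl (period 3, group 17) vs F (period 2, group 17): the stated order contradicts the simple trend.
(C) H (period 1, group 1) vs K (period 4, group 1): the stated order agrees with the simple trend.
The exception is (B): F's small 2p subshell makes the incoming electron feel strong e⁻–e⁻ repulsion, so Cl actually releases more energy on gaining an electron.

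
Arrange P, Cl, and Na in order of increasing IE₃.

IE_3 is the cost of taking one more electron from the +2 cation: P²⁺ still has 3 valence electrons; Cl²⁺ still has 5 valence electrons; Na²⁺ is already 1 electron into the core.
Core electrons are held far more tightly than valence electrons, so Na tops the IE_3 order.
Valence configurations: P²⁺ [Ne]3s²3p¹, Cl²⁺ [Ne]3s²3p³.
Approximate IE_3 values (kJ/mol): P 2914, Cl 3822, Na 6910.
Putting it together, IE_3: P < Cl < Na.

P < Cl < Na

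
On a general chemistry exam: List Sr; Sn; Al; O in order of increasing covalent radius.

O, Al, Sn, Sr

Across a period the added protons contract the valence shell; down a group each new principal shell makes the atom larger.
These span different periods and groups, so the two trends combine.
Al > O: relative to O, both the across-period and down-group shifts push Al's atomic radius up.
Sn > Al: the two effects oppose for this pair; the down-group effect wins (140 vs 126 pm).
Sr > Sn: Sr lies to the left of Sn in period 5, so the across-period effect alone puts Sr larger.
Tabulated atomic radius (pm): O 63, Al 126, Sr 185, Sn 140.
So from smallest to largest: O < Al < Sn < Sr.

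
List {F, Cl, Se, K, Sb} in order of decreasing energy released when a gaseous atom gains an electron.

Cl, F, Se, Sb, K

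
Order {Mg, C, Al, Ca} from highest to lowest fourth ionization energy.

IE_4 is the cost of taking one more electron from the +3 cation: Mg³⁺ is already 1 electron into the core; C³⁺ still has 1 valence electron; Al³⁺ is the bare [Ne] core; Ca³⁺ is already 1 electron into the core.
Core electrons are held far more tightly than valence electrons, so Ca, Mg and Al top the IE_4 order.
Tabulated IE_4 (kJ/mol): Mg 10543, C 6223, Al 11577, Ca 6491.
Hence IE_4: C < Ca < Mg < Al.

Al, Mg, Ca, C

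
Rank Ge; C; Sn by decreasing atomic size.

C is in period 2, group 14; Ge is in period 4, group 14; Sn is in period 5, group 14.
Moving right in a period, electrons are added to the same shell under a stronger nuclear pull, so atoms get smaller; moving down, a new shell is opened and atoms get larger.
All are in group 14, so atomic radius increases down the group.
So from largest to smallest: Sn > Ge > C.

Sn, Ge, C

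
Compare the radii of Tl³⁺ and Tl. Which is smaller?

Forming Tl³⁺ removes 3 electrons from Tl. Fewer electrons for the same nuclear charge means less shielding and a higher Z_eff on the remaining electrons, and for main-group metals the entire outer shell is lost.
A cation is smaller than its parent atom: Tl³⁺ < Tl.

Tl³⁺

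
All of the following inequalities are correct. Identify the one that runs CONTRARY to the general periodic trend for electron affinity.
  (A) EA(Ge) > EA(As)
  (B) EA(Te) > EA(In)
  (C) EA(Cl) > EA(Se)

(A)

The general trend: electron affinity increases across a period and decreases down a group.
(A) Ge (period 4, group 14) vs As (period 4, group 15): the stated order contradicts the simple trend.
(B) Te (period 5, group 16) vs In (period 5, group 13): the stated order agrees with the simple trend.
(C) Cl (period 3, group 17) vs Se (period 4, group 16): the stated order agrees with the simple trend.
The exception is (A): adding an electron to As's half-filled 4p³ is unfavourable, so Ge (4p²) has the more exothermic EA.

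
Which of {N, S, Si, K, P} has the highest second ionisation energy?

K

IE_2 is the cost of taking one more electron from the +1 cation: N⁺ still has 4 valence electrons; S⁺ still has 5 valence electrons; Si⁺ still has 3 valence electrons; K⁺ is the bare [Ar] core; P⁺ still has 4 valence electrons.
Core electrons are held far more tightly than valence electrons, so K tops the IE_2 order.
Valence configurations: N⁺ [He]2s²2p², S⁺ [Ne]3s²3p³, Si⁺ [Ne]3s²3p¹, P⁺ [Ne]3s²3p².
The numbers (kJ/mol): N 2856, S 2252, Si 1577, K 3052, P 1907.
Putting it together, IE_2: Si < P < S < N < K.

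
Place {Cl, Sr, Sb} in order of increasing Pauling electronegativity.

Sr < Sb < Cl

Cl is in period 3, group 17; Sr is in period 5, group 2; Sb is in period 5, group 15.
EN rises left→right (higher Z_eff, smaller atoms) and falls top→bottom (larger, more shielded atoms).
Neither a single period nor a single group — weigh both effects.
Sb > Sr: both are in period 5; the period trend gives Sb the larger value.
Cl > Sb: both effects reinforce here, so Cl is clearly the higher of the two.
Approximate values (Pauling): Cl 3.16, Sr 0.95, Sb 2.05.
So from lowest to highest: Sr < Sb < Cl.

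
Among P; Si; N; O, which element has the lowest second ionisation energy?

Si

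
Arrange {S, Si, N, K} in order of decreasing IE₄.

N > K > S > Si

IE_4 is the cost of taking one more electron from the +3 cation: S³⁺ still has 3 valence electrons; Si³⁺ still has 1 valence electron; N³⁺ still has 2 valence electrons; K³⁺ is already 2 electrons into the core.
Usually core removal costs more than valence removal, but here the competition is close: a tightly held n=2 valence electron can cost more to remove than an n=3 core electron, so the actual values have to decide it.
Valence configurations: S³⁺ [Ne]3s²3p¹, Si³⁺ [Ne]3s¹, N³⁺ [He]2s².
Tabulated IE_4 (kJ/mol): S 4556, Si 4356, N 7475, K 5877.
So the fourth ionization energies run Si < S < K < N.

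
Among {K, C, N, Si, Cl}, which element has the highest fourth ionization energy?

IE_4 is the cost of taking one more electron from the +3 cation: K³⁺ is already 2 electrons into the core; C³⁺ still has 1 valence electron; N³⁺ still has 2 valence electrons; Si³⁺ still has 1 valence electron; Cl³⁺ still has 4 valence electrons.
Usually core removal costs more than valence removal, but here the competition is close: a tightly held n=2 valence electron can cost more to remove than an n=3 core electron, so the actual values have to decide it.
Valence configurations: C³⁺ [He]2s¹, N³⁺ [He]2s², Si³⁺ [Ne]3s¹, Cl³⁺ [Ne]3s²3p².
Approximate IE_4 values (kJ/mol): K 5877, C 6223, N 7475, Si 4356, Cl 5159.
Putting it together, IE_4: Si < Cl < K < C < N.

N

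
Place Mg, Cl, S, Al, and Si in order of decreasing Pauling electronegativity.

Cl, S, Si, Al, Mg

EN rises left→right (higher Z_eff, smaller atoms) and falls top→bottom (larger, more shielded atoms).
All lie in period 3, so electronegativity increases left to right.
So from highest to lowest: Cl > S > Si > Al > Mg.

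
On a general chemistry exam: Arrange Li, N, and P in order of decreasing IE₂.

The second ionization energy removes an electron from the +1 ion. For each element: Li⁺ is the bare [He] core; N⁺ still has 4 valence electrons; P⁺ still has 4 valence electrons.
Core electrons are held far more tightly than valence electrons, so Li tops the IE_2 order.
Valence configurations: N⁺ [He]2s²2p², P⁺ [Ne]3s²3p².
The numbers (kJ/mol): Li 7298, N 2856, P 1907.
So the second ionization energies run P < N < Li.

Li > N > P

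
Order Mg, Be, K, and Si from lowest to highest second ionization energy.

Mg, Si, Be, K

IE_2 is the cost of taking one more electron from the +1 cation: Mg⁺ still has 1 valence electron; Be⁺ still has 1 valence electron; K⁺ is the bare [Ar] core; Si⁺ still has 3 valence electrons.
Core electrons are held far more tightly than valence electrons, so K tops the IE_2 order.
Valence configurations: Mg⁺ [Ne]3s¹, Be⁺ [He]2s¹, Si⁺ [Ne]3s²3p¹.
Approximate IE_2 values (kJ/mol): Mg 1451, Be 1757, K 3052, Si 1577.
Putting it together, IE_2: Mg < Si < Be < K.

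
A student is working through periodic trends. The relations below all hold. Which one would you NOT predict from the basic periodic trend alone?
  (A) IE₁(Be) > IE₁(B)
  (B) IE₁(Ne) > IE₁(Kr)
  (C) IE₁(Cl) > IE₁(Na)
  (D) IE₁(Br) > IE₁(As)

(A)

The general trend: first ionisation energy increases across a period and decreases down a group.
(A) Be (period 2, group 2) vs B (period 2, group 13): the stated order contradicts the simple trend.
(B) Ne (period 2, group 18) vs Kr (period 4, group 18): the stated order agrees with the simple trend.
(C) Cl (period 3, group 17) vs Na (period 3, group 1): the stated order agrees with the simple trend.
(D) Br (period 4, group 17) vs As (period 4, group 15): the stated order agrees with the simple trend.
The exception is (A): removing B's lone 2p electron is easier than breaking Be's filled 2s².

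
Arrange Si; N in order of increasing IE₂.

Si < N

Consider each +1 ion: Si⁺ still has 3 valence electrons; N⁺ still has 4 valence electrons.
All are still removing valence electrons, so compare the +1 ions as you would atoms: IE_2 generally rises across a period (higher Z_eff) and falls down a group (larger shell), subject to the usual subshell exceptions.
Valence configurations: Si⁺ [Ne]3s²3p¹, N⁺ [He]2s²2p².
Tabulated IE_2 (kJ/mol): Si 1577, N 2856.
Putting it together, IE_2: Si < N.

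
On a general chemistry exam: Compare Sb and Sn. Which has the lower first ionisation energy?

First ionization energy rises across a period (greater Z_eff holds electrons more tightly) and falls down a group (valence electrons are farther from the nucleus).
All lie in period 5, so first ionization energy increases left to right.
So Sn has the lower first ionisation energy (Sn < Sb).

Sn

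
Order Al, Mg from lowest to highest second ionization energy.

Mg < Al

Consider each +1 ion: Al⁺ still has 2 valence electrons; Mg⁺ still has 1 valence electron.
All are still removing valence electrons, so compare the +1 ions as you would atoms: IE_2 generally rises across a period (higher Z_eff) and falls down a group (larger shell), subject to the usual subshell exceptions.
Valence configurations: Al⁺ [Ne]3s², Mg⁺ [Ne]3s¹.
Tabulated IE_2 (kJ/mol): Al 1817, Mg 1451.
Overall IE_2 order: Mg < Al.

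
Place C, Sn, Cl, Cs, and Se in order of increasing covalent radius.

C < Cl < Se < Sn < Cs

Atomic radius shrinks across a period as nuclear charge pulls the same shell inward, and grows down a group as new shells are added.
These span different periods and groups, so the two trends combine.
Cl > C: the two effects oppose for this pair; the down-group effect wins (99 vs 75 pm).
Se > Cl: relative to Cl, both the across-period and down-group shifts push Se's atomic radius up.
Sn > Se: both effects reinforce here, so Sn is clearly the larger of the two.
Cs > Sn: both effects reinforce here, so Cs is clearly the larger of the two.
For reference (pm): C 75, Cl 99, Se 116, Sn 140, Cs 232.
So from smallest to largest: C < Cl < Se < Sn < Cs.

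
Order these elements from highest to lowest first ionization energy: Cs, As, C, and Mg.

C is in period 2, group 14; Mg is in period 3, group 2; As is in period 4, group 15; Cs is in period 6, group 1.
First ionization energy rises across a period (greater Z_eff holds electrons more tightly) and falls down a group (valence electrons are farther from the nucleus).
These span different periods and groups, so the two trends combine.
Mg > Cs: relative to Cs, both the across-period and down-group shifts push Mg's first ionization energy up.
As > Mg: period and group pull opposite ways; the across-period shift dominates (947 vs 738 kJ/mol).
C > As: the two effects oppose for this pair; the down-group effect wins (1086 vs 947 kJ/mol).
For reference (kJ/mol): C 1086, Mg 738, As 947, Cs 376.
So from highest to lowest: C > As > Mg > Cs.

C > As > Mg > Cs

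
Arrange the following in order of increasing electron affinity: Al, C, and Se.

Electron affinity generally becomes more exothermic across a period toward the halogens and less exothermic down a group.
Neither a single period nor a single group — weigh both effects.
C > Al: both effects reinforce here, so C is clearly the higher of the two.
Se > C: period and group pull opposite ways; the across-period shift dominates (195 vs 122 kJ/mol).
Tabulated electron affinity (kJ/mol): C 122, Al 42, Se 195.
So from lowest to highest: Al < C < Se.

Al < C < Se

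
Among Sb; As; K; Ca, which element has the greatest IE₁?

As

K is in period 4, group 1; Ca is in period 4, group 2; As is in period 4, group 15; Sb is in period 5, group 15.
IE₁ increases left→right with effective nuclear charge and decreases top→bottom as the valence shell moves farther out.
Here both period and group differ, so the two effects have to be weighed against each other.
Ca > K: Ca lies to the right of K in period 4, so the across-period effect alone puts Ca higher.
Sb > Ca: period and group pull opposite ways; the across-period shift dominates (831 vs 590 kJ/mol).
As > Sb: they share group 15; the group trend gives As the larger value.
Tabulated first ionization energy (kJ/mol): K 419, Ca 590, As 947, Sb 831.
The greatest IE₁ among these belongs to As.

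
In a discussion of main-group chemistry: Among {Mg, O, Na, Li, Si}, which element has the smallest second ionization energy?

Mg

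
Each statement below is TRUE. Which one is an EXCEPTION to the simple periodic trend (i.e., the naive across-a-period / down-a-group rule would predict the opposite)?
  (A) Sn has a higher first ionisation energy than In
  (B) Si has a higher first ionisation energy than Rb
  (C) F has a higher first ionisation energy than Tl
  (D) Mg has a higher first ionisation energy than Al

The general trend: first ionisation energy increases across a period and decreases down a group.
(A) Sn (period 5, group 14) vs In (period 5, group 13): the stated order agrees with the simple trend.
(B) Si (period 3, group 14) vs Rb (period 5, group 1): the stated order agrees with the simple trend.
(C) F (period 2, group 17) vs Tl (period 6, group 13): the stated order agrees with the simple trend.
(D) Mg (period 3, group 2) vs Al (period 3, group 13): the stated order contradicts the simple trend.
The exception is (D): Al's single 3p electron is easier to remove than one from Mg's filled 3s².

(D)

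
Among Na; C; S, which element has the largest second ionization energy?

Consider each +1 ion: Na⁺ is the bare [Ne] core; C⁺ still has 3 valence electrons; S⁺ still has 5 valence electrons.
Pulling an electron out of a noble-gas core costs far more than removing a remaining valence electron, so Na sits at the high end of IE_2.
Valence configurations: C⁺ [He]2s²2p¹, S⁺ [Ne]3s²3p³.
The numbers (kJ/mol): Na 4562, C 2353, S 2252.
Overall IE_2 order: S < C < Na.

Na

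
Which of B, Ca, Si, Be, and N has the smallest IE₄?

The fourth ionization energy removes an electron from the +3 ion. For each element: B³⁺ is the bare [He] core; Ca³⁺ is already 1 electron into the core; Si³⁺ still has 1 valence electron; Be³⁺ is already 1 electron into the core; N³⁺ still has 2 valence electrons.
Usually core removal costs more than valence removal, but here the competition is close: a tightly held n=2 valence electron can cost more to remove than an n=3 core electron, so the actual values have to decide it.
Valence configurations: Si³⁺ [Ne]3s¹, N³⁺ [He]2s².
Tabulated IE_4 (kJ/mol): B 25026, Ca 6491, Si 4356, Be 21007, N 7475.
Hence IE_4: Si < Ca < N < Be < B.

Si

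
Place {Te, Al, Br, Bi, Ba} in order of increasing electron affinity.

Ba < Al < Bi < Te < Br

Al is in period 3, group 13; Br is in period 4, group 17; Te is in period 5, group 16; Ba is in period 6, group 2; Bi is in period 6, group 15.
Atoms with high Z_eff and room in the valence shell (especially the halogens) have the most exothermic electron affinities.
These span different periods and groups, so the two trends combine.
Al > Ba: both effects reinforce here, so Al is clearly the higher of the two.
Bi > Al: the two effects oppose for this pair; the across-period effect wins (91 vs 42 kJ/mol).
Te > Bi: both effects reinforce here, so Te is clearly the higher of the two.
Br > Te: both effects reinforce here, so Br is clearly the higher of the two.
For reference (kJ/mol): Al 42, Br 325, Te 190, Ba 14, Bi 91.
So from lowest to highest: Ba < Al < Bi < Te < Br.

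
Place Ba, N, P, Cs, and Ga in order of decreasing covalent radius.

N is in period 2, group 15; P is in period 3, group 15; Ga is in period 4, group 13; Cs is in period 6, group 1; Ba is in period 6, group 2.
Radius decreases left→right (rising Z_eff, same n) and increases top→bottom (higher n).
These span different periods and groups, so the two trends combine.
P > N: P sits below N in group 15, so the down-group effect alone puts P larger.
Ga > P: relative to P, both the across-period and down-group shifts push Ga's atomic radius up.
Ba > Ga: relative to Ga, both the across-period and down-group shifts push Ba's atomic radius up.
Cs > Ba: both are in period 6; the period trend gives Cs the larger value.
Approximate values (pm): N 71, P 111, Ga 124, Cs 232, Ba 196.
So from largest to smallest: Cs > Ba > Ga > P > N.

Cs > Ba > Ga > P > N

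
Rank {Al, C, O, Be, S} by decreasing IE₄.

After 3 electrons have been removed, what remains? Al³⁺ is the bare [Ne] core; C³⁺ still has 1 valence electron; O³⁺ still has 3 valence electrons; Be³⁺ is already 1 electron into the core; S³⁺ still has 3 valence electrons.
Breaking into a closed-shell core is much more expensive than removing a leftover valence electron — Al and Be have the largest IE_4 here.
Valence configurations: C³⁺ [He]2s¹, O³⁺ [He]2s²2p¹, S³⁺ [Ne]3s²3p¹.
Approximate IE_4 values (kJ/mol): Al 11577, C 6223, O 7469, Be 21007, S 4556.
Overall IE_4 order: S < C < O < Al < Be.

Be > Al > O > C > S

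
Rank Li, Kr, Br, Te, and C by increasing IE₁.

Li < Te < C < Br < Kr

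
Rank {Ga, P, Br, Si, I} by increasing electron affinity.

Si is in period 3, group 14; P is in period 3, group 15; Ga is in period 4, group 13; Br is in period 4, group 17; I is in period 5, group 17.
Electron affinity generally becomes more exothermic across a period toward the halogens and less exothermic down a group.
Here both period and group differ, so the two effects have to be weighed against each other.
P > Ga: both effects reinforce here, so P is clearly the higher of the two.
Si > P: this pair runs against the simple trend — see the exception note.
I > Si: period and group pull opposite ways; the across-period shift dominates (295 vs 134 kJ/mol).
Br > I: they share group 17; the group trend gives Br the larger value.
Note the exception: Si has a higher electron affinity than P, contrary to the simple trend — adding an electron to P's half-filled 3p³ is unfavourable, so Si (3p²) has the more exothermic EA.
For reference (kJ/mol): Si 134, P 72, Ga 29, Br 325, I 295.
So from lowest to highest: Ga < P < Si < I < Br.

Ga, P, Si, I, Br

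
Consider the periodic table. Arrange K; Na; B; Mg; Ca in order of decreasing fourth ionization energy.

B > Mg > Na > Ca > K

IE_4 is the cost of taking one more electron from the +3 cation: K³⁺ is already 2 electrons into the core; Na³⁺ is already 2 electrons into the core; B³⁺ is the bare [He] core; Mg³⁺ is already 1 electron into the core; Ca³⁺ is already 1 electron into the core.
All of these are removing an electron from a noble-gas core or deeper; the smaller core (lower principal quantum number) is held far more tightly, and within a period the higher nuclear charge binds the same core more tightly.
Approximate IE_4 values (kJ/mol): K 5877, Na 9543, B 25026, Mg 10543, Ca 6491.
Overall IE_4 order: K < Ca < Na < Mg < B.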